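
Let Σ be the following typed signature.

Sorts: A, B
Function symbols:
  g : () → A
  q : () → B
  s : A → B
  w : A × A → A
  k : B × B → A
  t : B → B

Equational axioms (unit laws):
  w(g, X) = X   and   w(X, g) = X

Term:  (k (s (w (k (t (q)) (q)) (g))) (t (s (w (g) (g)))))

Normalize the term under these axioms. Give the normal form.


normal form = (k (s (k (t (q)) (q))) (t (s (g))))

1. (k (s (w (k (t (q)) (q)) (g))) (t (s (w (g) (g)))))  →  (k (s (k (t (q)) (q))) (t (s (w (g) (g)))))
2. (k (s (k (t (q)) (q))) (t (s (w (g) (g)))))  →  (k (s (k (t (q)) (q))) (t (s (g))))


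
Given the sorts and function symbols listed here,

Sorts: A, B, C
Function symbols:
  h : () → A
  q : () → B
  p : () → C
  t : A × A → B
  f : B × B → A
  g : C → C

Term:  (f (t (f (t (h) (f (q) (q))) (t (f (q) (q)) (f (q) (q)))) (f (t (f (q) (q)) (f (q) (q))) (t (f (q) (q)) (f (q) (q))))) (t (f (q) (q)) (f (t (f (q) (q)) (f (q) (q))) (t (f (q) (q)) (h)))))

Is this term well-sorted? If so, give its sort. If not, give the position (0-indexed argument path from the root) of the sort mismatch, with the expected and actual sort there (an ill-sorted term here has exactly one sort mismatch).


well-sorted; sort = A

        (h) : A
          (q) : B
          (q) : B
        (f (q) (q)) : A
      (t (h) (f (q) (q))) : B
          (q) : B
          (q) : B
        (f (q) (q)) : A
          (q) : B
          (q) : B
        (f (q) (q)) : A
      (t (f (q) (q)) (f (q) (q))) : B
    (f (t (h) (f (q) (q))) (t (f (q) (q)) (f (q) (q)))) : A
          (q) : B
          (q) : B
        (f (q) (q)) : A
          (q) : B
          (q) : B
        (f (q) (q)) : A
      (t (f (q) (q)) (f (q) (q))) : B
          (q) : B
          (q) : B
        (f (q) (q)) : A
          (q) : B
          (q) : B
        (f (q) (q)) : A
      (t (f (q) (q)) (f (q) (q))) : B
    (f (t (f (q) (q)) (f (q) (q))) (t (f (q) (q)) (f (q) (q)))) : A
  (t (f (t (h) (f (q) (q))) (t (f (q) (q)) (f (q) (q)))) (f (t (f (q) (q)) (f (q) (q))) (t (f (q) (q)) (f (q) (q))))) : B
      (q) : B
      (q) : B
    (f (q) (q)) : A
          (q) : B
          (q) : B
        (f (q) (q)) : A
          (q) : B
          (q) : B
        (f (q) (q)) : A
      (t (f (q) (q)) (f (q) (q))) : B
          (q) : B
          (q) : B
        (f (q) (q)) : A
        (h) : A
      (t (f (q) (q)) (h)) : B
    (f (t (f (q) (q)) (f (q) (q))) (t (f (q) (q)) (h))) : A
  (t (f (q) (q)) (f (t (f (q) (q)) (f (q) (q))) (t (f (q) (q)) (h)))) : B
(f (t (f (t (h) (f (q) (q))) (t (f (q) (q)) (f (q) (q)))) (f (t (f (q) (q)) (f (q) (q))) (t (f (q) (q)) (f (q) (q))))) (t (f (q) (q)) (f (t (f (q) (q)) (f (q) (q))) (t (f (q) (q)) (h))))) : A


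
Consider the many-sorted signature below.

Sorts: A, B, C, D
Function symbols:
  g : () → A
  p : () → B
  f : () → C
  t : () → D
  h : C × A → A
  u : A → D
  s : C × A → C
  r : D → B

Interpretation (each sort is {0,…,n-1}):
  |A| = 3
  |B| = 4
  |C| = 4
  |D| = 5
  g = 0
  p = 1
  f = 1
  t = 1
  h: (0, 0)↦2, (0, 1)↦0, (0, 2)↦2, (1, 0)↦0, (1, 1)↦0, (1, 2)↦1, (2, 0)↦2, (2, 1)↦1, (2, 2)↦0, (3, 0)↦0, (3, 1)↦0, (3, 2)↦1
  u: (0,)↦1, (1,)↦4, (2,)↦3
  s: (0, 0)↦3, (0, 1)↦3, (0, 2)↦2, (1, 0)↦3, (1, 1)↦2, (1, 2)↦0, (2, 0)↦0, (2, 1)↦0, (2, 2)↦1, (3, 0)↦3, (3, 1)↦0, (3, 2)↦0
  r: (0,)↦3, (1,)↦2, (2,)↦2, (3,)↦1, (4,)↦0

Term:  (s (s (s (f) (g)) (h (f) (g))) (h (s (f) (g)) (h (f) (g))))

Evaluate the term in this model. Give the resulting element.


  f = 1
  g = 0
  (s (f) (g)) = s(1, 0) = 3
  f = 1
  g = 0
  (h (f) (g)) = h(1, 0) = 0
  (s (s (f) (g)) (h (f) (g))) = s(3, 0) = 3
  f = 1
  g = 0
  (s (f) (g)) = s(1, 0) = 3
  f = 1
  g = 0
  (h (f) (g)) = h(1, 0) = 0
  (h (s (f) (g)) (h (f) (g))) = h(3, 0) = 0
  (s (s (s (f) (g)) (h (f) (g))) (h (s (f) (g)) (h (f) (g)))) = s(3, 0) = 3

value = 3


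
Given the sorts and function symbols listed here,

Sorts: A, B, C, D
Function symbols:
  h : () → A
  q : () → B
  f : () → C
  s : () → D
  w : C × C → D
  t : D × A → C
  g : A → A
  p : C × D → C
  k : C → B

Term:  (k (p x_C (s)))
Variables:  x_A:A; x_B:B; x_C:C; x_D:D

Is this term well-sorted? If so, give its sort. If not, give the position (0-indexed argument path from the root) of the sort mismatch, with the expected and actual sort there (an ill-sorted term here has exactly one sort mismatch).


well-sorted; sort = B

    x_C : C
    (s) : D
  (p x_C (s)) : C
(k (p x_C (s))) : B


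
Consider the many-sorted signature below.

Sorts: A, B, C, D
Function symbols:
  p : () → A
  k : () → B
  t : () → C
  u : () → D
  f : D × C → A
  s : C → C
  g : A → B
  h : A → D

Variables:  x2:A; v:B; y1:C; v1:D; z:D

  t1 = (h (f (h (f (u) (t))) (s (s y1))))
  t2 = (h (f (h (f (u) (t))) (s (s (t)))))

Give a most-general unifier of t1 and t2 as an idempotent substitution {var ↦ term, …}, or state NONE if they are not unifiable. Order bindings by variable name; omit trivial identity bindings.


{y1 ↦ (t)}


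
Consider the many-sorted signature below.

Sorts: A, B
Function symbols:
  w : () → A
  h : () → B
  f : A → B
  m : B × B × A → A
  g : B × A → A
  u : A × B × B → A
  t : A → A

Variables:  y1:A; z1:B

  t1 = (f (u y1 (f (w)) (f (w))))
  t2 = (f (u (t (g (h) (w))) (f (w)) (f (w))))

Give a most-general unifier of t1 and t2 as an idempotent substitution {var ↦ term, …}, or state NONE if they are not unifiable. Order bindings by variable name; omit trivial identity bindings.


{y1 ↦ (t (g (h) (w)))}


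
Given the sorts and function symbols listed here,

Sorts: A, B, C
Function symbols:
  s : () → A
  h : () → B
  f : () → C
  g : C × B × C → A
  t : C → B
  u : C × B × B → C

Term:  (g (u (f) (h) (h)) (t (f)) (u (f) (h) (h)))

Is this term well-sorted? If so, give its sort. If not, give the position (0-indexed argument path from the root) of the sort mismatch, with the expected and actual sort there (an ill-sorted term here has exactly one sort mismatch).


    (f) : C
    (h) : B
    (h) : B
  (u (f) (h) (h)) : C
    (f) : C
  (t (f)) : B
    (f) : C
    (h) : B
    (h) : B
  (u (f) (h) (h)) : C
(g (u (f) (h) (h)) (t (f)) (u (f) (h) (h))) : A

well-sorted; sort = A


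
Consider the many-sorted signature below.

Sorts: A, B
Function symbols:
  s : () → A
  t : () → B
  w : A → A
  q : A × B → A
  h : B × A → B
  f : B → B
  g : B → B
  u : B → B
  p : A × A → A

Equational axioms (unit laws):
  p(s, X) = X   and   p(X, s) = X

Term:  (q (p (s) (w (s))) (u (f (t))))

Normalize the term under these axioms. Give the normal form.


normal form = (q (w (s)) (u (f (t))))

1. (q (p (s) (w (s))) (u (f (t))))  →  (q (w (s)) (u (f (t))))


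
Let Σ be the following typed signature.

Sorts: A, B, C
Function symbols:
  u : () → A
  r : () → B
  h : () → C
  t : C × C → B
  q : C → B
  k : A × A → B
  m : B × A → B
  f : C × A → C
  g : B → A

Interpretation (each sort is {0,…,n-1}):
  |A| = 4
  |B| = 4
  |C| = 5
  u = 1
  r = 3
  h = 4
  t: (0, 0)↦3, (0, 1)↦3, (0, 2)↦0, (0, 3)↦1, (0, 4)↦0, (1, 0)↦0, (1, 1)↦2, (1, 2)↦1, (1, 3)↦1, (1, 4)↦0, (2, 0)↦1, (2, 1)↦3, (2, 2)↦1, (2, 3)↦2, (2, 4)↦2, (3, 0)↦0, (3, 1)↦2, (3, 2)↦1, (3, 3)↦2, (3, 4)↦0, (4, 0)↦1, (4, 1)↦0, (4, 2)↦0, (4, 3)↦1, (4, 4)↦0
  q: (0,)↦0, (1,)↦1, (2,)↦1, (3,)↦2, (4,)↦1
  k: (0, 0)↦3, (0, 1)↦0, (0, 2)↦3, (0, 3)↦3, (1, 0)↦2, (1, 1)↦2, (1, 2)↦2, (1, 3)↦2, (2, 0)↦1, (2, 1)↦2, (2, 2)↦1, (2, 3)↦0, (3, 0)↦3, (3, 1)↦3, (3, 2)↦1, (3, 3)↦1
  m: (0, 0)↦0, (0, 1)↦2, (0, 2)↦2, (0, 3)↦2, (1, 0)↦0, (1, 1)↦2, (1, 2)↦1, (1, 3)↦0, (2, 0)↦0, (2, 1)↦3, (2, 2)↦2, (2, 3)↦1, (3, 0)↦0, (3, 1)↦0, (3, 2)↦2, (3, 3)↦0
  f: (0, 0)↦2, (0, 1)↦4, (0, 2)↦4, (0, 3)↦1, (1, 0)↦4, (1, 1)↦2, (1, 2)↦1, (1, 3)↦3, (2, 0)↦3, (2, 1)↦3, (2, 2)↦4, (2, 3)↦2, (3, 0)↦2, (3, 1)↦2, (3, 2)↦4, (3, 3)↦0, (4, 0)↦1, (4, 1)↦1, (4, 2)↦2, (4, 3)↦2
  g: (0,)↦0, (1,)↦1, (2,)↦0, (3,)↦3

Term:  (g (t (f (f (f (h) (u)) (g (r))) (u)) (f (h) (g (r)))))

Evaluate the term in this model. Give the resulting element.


value = 1

  h = 4
  u = 1
  (f (h) (u)) = f(4, 1) = 1
  r = 3
  (g (r)) = g(3,) = 3
  (f (f (h) (u)) (g (r))) = f(1, 3) = 3
  u = 1
  (f (f (f (h) (u)) (g (r))) (u)) = f(3, 1) = 2
  h = 4
  r = 3
  (g (r)) = g(3,) = 3
  (f (h) (g (r))) = f(4, 3) = 2
  (t (f (f (f (h) (u)) (g (r))) (u)) (f (h) (g (r)))) = t(2, 2) = 1
  (g (t (f (f (f (h) (u)) (g (r))) (u)) (f (h) (g (r))))) = g(1,) = 1


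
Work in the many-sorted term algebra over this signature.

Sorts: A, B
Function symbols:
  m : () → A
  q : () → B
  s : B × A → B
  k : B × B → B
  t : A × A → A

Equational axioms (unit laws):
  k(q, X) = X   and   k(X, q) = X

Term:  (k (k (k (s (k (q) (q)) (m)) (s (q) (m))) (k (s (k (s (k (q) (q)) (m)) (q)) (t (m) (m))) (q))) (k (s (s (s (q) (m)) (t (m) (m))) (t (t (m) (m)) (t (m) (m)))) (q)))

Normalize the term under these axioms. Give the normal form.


normal form = (k (k (k (s (q) (m)) (s (q) (m))) (s (s (q) (m)) (t (m) (m)))) (s (s (s (q) (m)) (t (m) (m))) (t (t (m) (m)) (t (m) (m)))))

1. (k (k (k (s (k (q) (q)) (m)) (s (q) (m))) (k (s (k (s (k (q) (q)) (m)) (q)) (t (m) (m))) (q))) (k (s (s (s (q) (m)) (t (m) (m))) (t (t (m) (m)) (t (m) (m)))) (q)))  →  (k (k (k (s (q) (m)) (s (q) (m))) (k (s (k (s (k (q) (q)) (m)) (q)) (t (m) (m))) (q))) (k (s (s (s (q) (m)) (t (m) (m))) (t (t (m) (m)) (t (m) (m)))) (q)))
2. (k (k (k (s (q) (m)) (s (q) (m))) (k (s (k (s (k (q) (q)) (m)) (q)) (t (m) (m))) (q))) (k (s (s (s (q) (m)) (t (m) (m))) (t (t (m) (m)) (t (m) (m)))) (q)))  →  (k (k (k (s (q) (m)) (s (q) (m))) (s (k (s (k (q) (q)) (m)) (q)) (t (m) (m)))) (k (s (s (s (q) (m)) (t (m) (m))) (t (t (m) (m)) (t (m) (m)))) (q)))
3. (k (k (k (s (q) (m)) (s (q) (m))) (s (k (s (k (q) (q)) (m)) (q)) (t (m) (m)))) (k (s (s (s (q) (m)) (t (m) (m))) (t (t (m) (m)) (t (m) (m)))) (q)))  →  (k (k (k (s (q) (m)) (s (q) (m))) (s (s (k (q) (q)) (m)) (t (m) (m)))) (k (s (s (s (q) (m)) (t (m) (m))) (t (t (m) (m)) (t (m) (m)))) (q)))
4. (k (k (k (s (q) (m)) (s (q) (m))) (s (s (k (q) (q)) (m)) (t (m) (m)))) (k (s (s (s (q) (m)) (t (m) (m))) (t (t (m) (m)) (t (m) (m)))) (q)))  →  (k (k (k (s (q) (m)) (s (q) (m))) (s (s (q) (m)) (t (m) (m)))) (k (s (s (s (q) (m)) (t (m) (m))) (t (t (m) (m)) (t (m) (m)))) (q)))
5. (k (k (k (s (q) (m)) (s (q) (m))) (s (s (q) (m)) (t (m) (m)))) (k (s (s (s (q) (m)) (t (m) (m))) (t (t (m) (m)) (t (m) (m)))) (q)))  →  (k (k (k (s (q) (m)) (s (q) (m))) (s (s (q) (m)) (t (m) (m)))) (s (s (s (q) (m)) (t (m) (m))) (t (t (m) (m)) (t (m) (m)))))


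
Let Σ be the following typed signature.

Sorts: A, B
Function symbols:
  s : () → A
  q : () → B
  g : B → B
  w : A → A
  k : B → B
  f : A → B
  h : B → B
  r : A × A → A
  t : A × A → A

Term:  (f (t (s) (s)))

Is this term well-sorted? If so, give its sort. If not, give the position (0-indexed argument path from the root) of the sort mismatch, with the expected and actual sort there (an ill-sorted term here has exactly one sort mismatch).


    (s) : A
    (s) : A
  (t (s) (s)) : A
(f (t (s) (s))) : B

well-sorted; sort = B


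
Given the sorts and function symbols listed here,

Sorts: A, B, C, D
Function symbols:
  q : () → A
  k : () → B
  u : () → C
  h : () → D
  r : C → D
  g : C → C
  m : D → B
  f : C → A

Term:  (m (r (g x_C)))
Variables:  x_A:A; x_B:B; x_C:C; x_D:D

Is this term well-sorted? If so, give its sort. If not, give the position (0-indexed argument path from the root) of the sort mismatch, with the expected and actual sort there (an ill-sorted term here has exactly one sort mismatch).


      x_C : C
    (g x_C) : C
  (r (g x_C)) : D
(m (r (g x_C))) : B

well-sorted; sort = B


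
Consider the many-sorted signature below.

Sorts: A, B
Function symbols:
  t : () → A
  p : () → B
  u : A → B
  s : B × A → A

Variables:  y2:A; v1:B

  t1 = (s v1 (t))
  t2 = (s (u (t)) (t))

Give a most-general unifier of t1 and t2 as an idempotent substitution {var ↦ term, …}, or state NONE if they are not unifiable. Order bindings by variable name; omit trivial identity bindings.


{v1 ↦ (u (t))}


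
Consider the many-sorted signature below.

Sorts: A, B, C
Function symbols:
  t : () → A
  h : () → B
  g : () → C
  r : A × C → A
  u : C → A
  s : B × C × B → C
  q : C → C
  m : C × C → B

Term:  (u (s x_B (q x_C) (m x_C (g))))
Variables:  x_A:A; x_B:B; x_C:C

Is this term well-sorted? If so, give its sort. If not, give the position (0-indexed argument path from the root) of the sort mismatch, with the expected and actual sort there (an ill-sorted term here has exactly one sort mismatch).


well-sorted; sort = A

    x_B : B
      x_C : C
    (q x_C) : C
      x_C : C
      (g) : C
    (m x_C (g)) : B
  (s x_B (q x_C) (m x_C (g))) : C
(u (s x_B (q x_C) (m x_C (g)))) : A


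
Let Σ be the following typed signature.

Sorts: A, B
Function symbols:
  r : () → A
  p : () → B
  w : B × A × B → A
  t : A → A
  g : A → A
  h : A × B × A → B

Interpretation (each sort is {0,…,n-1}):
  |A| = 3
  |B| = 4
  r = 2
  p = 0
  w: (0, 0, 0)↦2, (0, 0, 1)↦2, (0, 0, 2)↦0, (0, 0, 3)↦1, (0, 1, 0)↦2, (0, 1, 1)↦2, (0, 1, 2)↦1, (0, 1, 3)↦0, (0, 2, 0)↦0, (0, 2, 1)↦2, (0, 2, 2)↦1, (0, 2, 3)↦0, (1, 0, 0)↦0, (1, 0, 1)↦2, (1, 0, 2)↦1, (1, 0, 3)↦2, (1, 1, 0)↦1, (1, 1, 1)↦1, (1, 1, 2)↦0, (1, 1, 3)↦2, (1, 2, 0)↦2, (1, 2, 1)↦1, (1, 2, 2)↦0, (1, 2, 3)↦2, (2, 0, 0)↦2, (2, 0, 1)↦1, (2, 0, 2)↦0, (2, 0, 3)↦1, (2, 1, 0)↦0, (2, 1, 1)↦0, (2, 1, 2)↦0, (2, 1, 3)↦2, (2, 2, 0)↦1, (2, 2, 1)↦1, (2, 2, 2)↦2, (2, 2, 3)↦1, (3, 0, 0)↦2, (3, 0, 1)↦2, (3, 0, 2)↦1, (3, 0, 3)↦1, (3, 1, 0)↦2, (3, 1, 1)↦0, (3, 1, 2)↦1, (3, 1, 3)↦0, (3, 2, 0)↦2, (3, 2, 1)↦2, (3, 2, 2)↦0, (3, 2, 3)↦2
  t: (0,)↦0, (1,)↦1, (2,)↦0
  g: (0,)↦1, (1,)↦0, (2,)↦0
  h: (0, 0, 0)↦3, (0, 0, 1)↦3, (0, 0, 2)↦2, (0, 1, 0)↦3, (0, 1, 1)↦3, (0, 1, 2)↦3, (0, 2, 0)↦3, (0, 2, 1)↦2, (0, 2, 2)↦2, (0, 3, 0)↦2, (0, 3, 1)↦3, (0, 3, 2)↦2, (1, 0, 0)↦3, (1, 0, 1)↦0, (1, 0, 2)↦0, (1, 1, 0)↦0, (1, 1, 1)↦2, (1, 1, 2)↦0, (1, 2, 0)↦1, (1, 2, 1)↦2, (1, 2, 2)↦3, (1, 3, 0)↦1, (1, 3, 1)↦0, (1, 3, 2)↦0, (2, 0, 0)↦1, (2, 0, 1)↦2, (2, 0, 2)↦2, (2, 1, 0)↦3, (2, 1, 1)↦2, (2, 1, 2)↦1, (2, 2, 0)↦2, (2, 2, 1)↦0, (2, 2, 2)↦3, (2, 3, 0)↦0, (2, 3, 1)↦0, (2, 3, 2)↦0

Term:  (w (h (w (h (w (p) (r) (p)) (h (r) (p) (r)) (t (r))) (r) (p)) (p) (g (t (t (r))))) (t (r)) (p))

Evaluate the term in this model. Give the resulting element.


value = 2

  p = 0
  r = 2
  p = 0
  (w (p) (r) (p)) = w(0, 2, 0) = 0
  r = 2
  p = 0
  r = 2
  (h (r) (p) (r)) = h(2, 0, 2) = 2
  r = 2
  (t (r)) = t(2,) = 0
  (h (w (p) (r) (p)) (h (r) (p) (r)) (t (r))) = h(0, 2, 0) = 3
  r = 2
  p = 0
  (w (h (w (p) (r) (p)) (h (r) (p) (r)) (t (r))) (r) (p)) = w(3, 2, 0) = 2
  p = 0
  r = 2
  (t (r)) = t(2,) = 0
  (t (t (r))) = t(0,) = 0
  (g (t (t (r)))) = g(0,) = 1
  (h (w (h (w (p) (r) (p)) (h (r) (p) (r)) (t (r))) (r) (p)) (p) (g (t (t (r))))) = h(2, 0, 1) = 2
  r = 2
  (t (r)) = t(2,) = 0
  p = 0
  (w (h (w (h (w (p) (r) (p)) (h (r) (p) (r)) (t (r))) (r) (p)) (p) (g (t (t (r))))) (t (r)) (p)) = w(2, 0, 0) = 2


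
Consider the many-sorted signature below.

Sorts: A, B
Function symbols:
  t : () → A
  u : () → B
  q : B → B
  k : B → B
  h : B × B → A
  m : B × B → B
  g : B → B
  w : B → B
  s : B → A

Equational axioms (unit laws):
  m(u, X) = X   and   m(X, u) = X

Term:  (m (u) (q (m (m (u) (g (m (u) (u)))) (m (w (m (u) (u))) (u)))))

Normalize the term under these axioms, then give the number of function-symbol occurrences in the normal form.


1. (m (u) (q (m (m (u) (g (m (u) (u)))) (m (w (m (u) (u))) (u)))))  →  (q (m (m (u) (g (m (u) (u)))) (m (w (m (u) (u))) (u))))
2. (q (m (m (u) (g (m (u) (u)))) (m (w (m (u) (u))) (u))))  →  (q (m (g (m (u) (u))) (m (w (m (u) (u))) (u))))
3. (q (m (g (m (u) (u))) (m (w (m (u) (u))) (u))))  →  (q (m (g (u)) (m (w (m (u) (u))) (u))))
4. (q (m (g (u)) (m (w (m (u) (u))) (u))))  →  (q (m (g (u)) (w (m (u) (u)))))
5. (q (m (g (u)) (w (m (u) (u)))))  →  (q (m (g (u)) (w (u))))
normal form: (q (m (g (u)) (w (u))))

size = 6


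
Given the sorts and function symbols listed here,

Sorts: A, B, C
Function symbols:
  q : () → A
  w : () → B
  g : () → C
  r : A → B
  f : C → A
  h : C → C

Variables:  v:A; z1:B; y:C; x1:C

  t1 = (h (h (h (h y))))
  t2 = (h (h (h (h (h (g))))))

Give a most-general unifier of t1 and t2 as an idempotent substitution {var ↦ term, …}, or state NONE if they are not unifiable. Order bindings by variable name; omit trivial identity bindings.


{y ↦ (h (g))}


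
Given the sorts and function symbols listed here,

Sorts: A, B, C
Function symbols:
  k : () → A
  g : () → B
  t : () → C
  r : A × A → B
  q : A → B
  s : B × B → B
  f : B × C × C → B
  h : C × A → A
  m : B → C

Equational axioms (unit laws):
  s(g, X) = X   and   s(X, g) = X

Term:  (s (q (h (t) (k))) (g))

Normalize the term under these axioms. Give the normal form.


normal form = (q (h (t) (k)))

1. (s (q (h (t) (k))) (g))  →  (q (h (t) (k)))


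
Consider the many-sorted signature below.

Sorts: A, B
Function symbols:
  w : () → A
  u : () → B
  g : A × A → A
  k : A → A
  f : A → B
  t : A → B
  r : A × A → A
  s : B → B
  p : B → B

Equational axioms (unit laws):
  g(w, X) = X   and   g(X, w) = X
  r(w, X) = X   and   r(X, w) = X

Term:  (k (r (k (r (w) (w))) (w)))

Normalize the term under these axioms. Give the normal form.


1. (k (r (k (r (w) (w))) (w)))  →  (k (k (r (w) (w))))
2. (k (k (r (w) (w))))  →  (k (k (w)))

normal form = (k (k (w)))


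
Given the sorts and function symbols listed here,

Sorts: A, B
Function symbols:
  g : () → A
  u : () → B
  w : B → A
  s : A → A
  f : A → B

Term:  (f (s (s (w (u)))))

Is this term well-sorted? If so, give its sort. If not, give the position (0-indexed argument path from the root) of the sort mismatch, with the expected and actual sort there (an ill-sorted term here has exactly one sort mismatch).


well-sorted; sort = B

        (u) : B
      (w (u)) : A
    (s (w (u))) : A
  (s (s (w (u)))) : A
(f (s (s (w (u))))) : B


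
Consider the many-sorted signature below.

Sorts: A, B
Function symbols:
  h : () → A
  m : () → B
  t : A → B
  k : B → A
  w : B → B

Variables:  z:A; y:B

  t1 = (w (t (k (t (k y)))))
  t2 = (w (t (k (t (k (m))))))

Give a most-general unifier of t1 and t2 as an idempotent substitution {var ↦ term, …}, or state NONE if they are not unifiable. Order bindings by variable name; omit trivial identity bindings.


{y ↦ (m)}


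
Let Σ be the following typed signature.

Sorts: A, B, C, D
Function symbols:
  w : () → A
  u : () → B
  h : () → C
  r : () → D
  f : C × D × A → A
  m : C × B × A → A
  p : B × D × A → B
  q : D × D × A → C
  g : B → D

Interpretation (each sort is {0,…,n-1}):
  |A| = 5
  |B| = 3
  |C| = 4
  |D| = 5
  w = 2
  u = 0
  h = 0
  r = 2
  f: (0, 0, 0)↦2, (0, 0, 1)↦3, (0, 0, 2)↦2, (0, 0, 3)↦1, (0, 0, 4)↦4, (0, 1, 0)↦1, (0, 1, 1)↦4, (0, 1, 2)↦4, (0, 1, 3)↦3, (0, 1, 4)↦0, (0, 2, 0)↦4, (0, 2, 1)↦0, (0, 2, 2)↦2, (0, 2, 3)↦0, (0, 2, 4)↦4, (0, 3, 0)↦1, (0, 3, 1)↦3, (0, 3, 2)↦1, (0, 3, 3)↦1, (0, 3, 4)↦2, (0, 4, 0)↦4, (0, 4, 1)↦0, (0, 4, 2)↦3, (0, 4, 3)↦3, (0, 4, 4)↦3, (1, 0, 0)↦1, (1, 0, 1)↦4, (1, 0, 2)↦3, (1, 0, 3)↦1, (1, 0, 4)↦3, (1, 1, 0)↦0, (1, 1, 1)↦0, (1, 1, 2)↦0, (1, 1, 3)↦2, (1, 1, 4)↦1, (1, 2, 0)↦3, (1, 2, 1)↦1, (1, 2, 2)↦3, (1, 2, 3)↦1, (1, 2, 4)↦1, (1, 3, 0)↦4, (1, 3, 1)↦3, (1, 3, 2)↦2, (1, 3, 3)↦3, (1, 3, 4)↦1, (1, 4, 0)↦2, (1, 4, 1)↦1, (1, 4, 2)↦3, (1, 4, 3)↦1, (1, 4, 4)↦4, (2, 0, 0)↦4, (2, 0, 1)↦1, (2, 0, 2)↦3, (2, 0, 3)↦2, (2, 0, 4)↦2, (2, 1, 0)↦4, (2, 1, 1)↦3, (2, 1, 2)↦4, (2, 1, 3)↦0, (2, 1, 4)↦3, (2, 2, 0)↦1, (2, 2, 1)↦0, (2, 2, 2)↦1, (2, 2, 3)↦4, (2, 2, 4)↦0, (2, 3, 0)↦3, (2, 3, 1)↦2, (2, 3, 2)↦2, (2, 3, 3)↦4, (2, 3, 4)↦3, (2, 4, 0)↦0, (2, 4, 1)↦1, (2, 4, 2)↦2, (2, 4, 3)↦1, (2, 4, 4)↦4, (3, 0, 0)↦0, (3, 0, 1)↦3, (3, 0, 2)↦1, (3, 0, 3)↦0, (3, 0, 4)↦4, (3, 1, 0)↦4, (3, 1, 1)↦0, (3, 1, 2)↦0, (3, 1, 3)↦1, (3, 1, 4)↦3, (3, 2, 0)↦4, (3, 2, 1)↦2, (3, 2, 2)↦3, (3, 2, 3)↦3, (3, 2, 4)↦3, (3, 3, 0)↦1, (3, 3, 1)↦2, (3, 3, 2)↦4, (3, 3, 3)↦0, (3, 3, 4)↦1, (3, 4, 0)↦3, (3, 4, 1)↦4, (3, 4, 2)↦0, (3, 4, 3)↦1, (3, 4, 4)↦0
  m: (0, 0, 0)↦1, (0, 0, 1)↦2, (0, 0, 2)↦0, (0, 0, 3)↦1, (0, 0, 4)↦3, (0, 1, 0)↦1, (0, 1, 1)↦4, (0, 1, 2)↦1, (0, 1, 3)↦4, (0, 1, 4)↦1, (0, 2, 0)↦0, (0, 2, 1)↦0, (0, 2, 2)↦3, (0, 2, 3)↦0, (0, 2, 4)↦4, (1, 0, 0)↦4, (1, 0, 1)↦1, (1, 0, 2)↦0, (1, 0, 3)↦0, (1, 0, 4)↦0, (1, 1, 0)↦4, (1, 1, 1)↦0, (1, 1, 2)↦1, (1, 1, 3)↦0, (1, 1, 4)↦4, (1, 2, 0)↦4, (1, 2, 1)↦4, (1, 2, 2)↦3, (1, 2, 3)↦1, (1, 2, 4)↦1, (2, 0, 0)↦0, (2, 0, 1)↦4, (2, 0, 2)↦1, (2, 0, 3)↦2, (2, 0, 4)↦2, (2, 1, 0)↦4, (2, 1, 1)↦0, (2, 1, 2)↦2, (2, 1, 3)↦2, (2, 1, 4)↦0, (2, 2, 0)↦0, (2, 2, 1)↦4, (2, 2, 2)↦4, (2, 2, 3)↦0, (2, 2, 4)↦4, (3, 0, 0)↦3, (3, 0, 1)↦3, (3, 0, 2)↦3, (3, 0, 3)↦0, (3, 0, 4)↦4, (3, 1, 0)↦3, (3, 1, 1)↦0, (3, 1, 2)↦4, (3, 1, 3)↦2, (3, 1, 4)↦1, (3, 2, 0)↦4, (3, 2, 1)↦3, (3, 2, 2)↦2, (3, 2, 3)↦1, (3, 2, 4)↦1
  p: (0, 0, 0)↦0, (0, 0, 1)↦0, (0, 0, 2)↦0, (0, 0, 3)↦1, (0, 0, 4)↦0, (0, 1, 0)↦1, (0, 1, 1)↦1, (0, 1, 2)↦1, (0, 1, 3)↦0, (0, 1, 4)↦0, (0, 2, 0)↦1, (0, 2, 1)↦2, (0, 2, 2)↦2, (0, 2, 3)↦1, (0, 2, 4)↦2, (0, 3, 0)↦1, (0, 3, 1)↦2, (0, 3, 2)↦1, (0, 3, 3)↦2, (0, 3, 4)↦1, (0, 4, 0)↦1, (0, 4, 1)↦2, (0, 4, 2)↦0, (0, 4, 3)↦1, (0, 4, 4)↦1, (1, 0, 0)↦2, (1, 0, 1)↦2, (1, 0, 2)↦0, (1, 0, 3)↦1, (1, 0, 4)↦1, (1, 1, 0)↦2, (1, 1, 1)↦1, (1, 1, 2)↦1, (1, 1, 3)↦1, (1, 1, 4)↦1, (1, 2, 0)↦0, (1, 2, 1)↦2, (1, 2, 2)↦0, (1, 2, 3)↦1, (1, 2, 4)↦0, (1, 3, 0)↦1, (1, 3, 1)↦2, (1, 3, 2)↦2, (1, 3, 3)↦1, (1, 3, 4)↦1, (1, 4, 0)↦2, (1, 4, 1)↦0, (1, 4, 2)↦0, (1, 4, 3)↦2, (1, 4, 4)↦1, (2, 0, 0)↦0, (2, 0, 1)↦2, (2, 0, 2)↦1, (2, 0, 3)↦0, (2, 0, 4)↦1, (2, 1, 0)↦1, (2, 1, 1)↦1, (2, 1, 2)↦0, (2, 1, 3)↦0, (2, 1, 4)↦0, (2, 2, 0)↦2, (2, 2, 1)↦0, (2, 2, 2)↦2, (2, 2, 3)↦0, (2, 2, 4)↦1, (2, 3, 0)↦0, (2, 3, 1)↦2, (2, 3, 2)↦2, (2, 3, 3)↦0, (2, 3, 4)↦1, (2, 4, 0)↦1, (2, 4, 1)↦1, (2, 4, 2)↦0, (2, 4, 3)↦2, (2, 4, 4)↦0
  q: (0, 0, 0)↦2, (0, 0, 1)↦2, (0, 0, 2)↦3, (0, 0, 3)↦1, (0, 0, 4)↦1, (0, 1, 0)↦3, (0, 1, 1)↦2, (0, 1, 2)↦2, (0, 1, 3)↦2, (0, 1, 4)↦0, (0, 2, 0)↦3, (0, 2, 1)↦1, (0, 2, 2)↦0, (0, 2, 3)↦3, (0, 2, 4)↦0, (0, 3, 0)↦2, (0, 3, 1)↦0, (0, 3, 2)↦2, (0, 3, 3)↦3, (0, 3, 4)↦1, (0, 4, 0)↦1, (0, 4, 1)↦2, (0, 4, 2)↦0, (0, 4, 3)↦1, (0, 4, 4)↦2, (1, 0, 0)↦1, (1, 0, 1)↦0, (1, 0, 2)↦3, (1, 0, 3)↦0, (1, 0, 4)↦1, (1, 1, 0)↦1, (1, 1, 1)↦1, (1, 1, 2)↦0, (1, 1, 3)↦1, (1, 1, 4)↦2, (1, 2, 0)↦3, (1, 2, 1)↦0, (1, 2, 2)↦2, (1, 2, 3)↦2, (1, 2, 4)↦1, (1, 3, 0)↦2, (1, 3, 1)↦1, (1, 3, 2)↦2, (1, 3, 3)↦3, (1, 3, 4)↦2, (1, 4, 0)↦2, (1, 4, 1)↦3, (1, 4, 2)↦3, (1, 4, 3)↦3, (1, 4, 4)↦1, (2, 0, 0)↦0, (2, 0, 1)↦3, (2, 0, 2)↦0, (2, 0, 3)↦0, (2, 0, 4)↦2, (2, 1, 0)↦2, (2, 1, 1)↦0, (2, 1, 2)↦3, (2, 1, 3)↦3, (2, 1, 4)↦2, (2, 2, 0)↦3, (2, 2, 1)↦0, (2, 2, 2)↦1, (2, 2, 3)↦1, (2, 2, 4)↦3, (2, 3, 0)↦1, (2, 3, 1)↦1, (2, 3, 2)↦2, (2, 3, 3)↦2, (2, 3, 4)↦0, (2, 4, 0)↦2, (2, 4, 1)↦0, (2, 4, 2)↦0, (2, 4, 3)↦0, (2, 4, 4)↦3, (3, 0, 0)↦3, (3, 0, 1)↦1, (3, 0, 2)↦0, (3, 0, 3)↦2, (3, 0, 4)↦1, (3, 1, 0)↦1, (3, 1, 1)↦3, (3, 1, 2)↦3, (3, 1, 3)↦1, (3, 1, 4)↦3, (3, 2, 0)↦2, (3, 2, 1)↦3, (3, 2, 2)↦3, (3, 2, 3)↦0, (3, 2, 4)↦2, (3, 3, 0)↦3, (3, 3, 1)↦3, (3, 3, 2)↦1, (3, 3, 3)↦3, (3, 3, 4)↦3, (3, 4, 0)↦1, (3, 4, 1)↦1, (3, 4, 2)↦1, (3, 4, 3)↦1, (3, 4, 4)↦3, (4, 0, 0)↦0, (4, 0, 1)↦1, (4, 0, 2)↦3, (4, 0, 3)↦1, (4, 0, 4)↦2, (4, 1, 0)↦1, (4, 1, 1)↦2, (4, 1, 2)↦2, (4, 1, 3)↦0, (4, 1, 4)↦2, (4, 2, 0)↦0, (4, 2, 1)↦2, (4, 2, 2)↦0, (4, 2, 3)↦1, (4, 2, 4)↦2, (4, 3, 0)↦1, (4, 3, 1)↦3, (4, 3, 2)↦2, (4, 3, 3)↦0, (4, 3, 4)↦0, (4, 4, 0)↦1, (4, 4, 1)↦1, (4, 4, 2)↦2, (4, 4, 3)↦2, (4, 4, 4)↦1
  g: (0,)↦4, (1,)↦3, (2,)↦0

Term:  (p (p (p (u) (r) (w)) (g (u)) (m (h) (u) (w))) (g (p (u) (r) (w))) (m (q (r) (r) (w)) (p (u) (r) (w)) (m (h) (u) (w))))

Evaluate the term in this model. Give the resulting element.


  u = 0
  r = 2
  w = 2
  (p (u) (r) (w)) = p(0, 2, 2) = 2
  u = 0
  (g (u)) = g(0,) = 4
  h = 0
  u = 0
  w = 2
  (m (h) (u) (w)) = m(0, 0, 2) = 0
  (p (p (u) (r) (w)) (g (u)) (m (h) (u) (w))) = p(2, 4, 0) = 1
  u = 0
  r = 2
  w = 2
  (p (u) (r) (w)) = p(0, 2, 2) = 2
  (g (p (u) (r) (w))) = g(2,) = 0
  r = 2
  r = 2
  w = 2
  (q (r) (r) (w)) = q(2, 2, 2) = 1
  u = 0
  r = 2
  w = 2
  (p (u) (r) (w)) = p(0, 2, 2) = 2
  h = 0
  u = 0
  w = 2
  (m (h) (u) (w)) = m(0, 0, 2) = 0
  (m (q (r) (r) (w)) (p (u) (r) (w)) (m (h) (u) (w))) = m(1, 2, 0) = 4
  (p (p (p (u) (r) (w)) (g (u)) (m (h) (u) (w))) (g (p (u) (r) (w))) (m (q (r) (r) (w)) (p (u) (r) (w)) (m (h) (u) (w)))) = p(1, 0, 4) = 1

value = 1


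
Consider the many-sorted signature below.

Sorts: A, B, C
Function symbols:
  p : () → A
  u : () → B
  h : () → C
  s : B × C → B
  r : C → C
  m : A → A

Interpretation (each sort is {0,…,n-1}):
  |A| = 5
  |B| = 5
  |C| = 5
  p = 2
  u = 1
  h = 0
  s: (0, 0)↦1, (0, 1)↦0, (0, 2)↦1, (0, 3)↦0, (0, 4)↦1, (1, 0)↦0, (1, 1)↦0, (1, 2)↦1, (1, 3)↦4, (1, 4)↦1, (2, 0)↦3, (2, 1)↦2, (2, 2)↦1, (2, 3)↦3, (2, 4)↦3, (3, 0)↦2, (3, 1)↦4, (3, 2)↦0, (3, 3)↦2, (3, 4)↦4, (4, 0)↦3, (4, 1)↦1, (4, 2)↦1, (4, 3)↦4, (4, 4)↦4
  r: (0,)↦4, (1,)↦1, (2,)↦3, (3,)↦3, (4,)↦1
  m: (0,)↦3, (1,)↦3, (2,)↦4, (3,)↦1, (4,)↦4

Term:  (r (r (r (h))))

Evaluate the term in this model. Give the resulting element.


  h = 0
  (r (h)) = r(0,) = 4
  (r (r (h))) = r(4,) = 1
  (r (r (r (h)))) = r(1,) = 1

value = 1


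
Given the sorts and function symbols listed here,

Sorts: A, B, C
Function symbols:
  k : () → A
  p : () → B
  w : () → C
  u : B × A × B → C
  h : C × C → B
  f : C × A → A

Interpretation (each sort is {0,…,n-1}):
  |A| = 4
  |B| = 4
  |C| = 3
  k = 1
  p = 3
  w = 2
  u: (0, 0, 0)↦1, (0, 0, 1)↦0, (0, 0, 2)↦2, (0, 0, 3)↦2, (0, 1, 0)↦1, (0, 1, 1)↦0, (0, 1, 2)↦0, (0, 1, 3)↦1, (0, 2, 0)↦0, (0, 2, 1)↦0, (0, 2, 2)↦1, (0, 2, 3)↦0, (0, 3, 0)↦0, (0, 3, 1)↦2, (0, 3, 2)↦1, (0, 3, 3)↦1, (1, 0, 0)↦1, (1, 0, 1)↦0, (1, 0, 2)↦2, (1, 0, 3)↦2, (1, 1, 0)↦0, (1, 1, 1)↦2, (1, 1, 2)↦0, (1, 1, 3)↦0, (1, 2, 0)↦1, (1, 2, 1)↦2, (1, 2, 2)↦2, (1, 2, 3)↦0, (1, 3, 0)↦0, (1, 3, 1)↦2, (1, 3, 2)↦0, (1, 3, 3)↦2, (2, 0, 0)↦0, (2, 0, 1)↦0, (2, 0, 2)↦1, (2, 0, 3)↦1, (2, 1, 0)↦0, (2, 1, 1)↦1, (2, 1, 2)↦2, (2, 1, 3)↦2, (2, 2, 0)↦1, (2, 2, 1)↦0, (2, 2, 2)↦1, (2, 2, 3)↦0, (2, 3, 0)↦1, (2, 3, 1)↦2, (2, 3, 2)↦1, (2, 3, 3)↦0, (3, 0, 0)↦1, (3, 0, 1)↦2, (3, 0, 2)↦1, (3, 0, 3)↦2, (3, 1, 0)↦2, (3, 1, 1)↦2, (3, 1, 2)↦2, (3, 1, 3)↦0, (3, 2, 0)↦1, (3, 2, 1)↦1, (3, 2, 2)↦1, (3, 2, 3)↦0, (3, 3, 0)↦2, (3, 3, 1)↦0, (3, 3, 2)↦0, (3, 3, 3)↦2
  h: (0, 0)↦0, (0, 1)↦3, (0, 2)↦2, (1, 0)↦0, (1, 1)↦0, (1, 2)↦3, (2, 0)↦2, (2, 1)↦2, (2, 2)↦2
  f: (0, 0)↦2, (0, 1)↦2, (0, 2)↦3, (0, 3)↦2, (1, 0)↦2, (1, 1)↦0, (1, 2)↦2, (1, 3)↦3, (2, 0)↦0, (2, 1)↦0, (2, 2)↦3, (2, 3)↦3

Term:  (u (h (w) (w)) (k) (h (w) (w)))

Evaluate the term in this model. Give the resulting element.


value = 2

  w = 2
  w = 2
  (h (w) (w)) = h(2, 2) = 2
  k = 1
  w = 2
  w = 2
  (h (w) (w)) = h(2, 2) = 2
  (u (h (w) (w)) (k) (h (w) (w))) = u(2, 1, 2) = 2


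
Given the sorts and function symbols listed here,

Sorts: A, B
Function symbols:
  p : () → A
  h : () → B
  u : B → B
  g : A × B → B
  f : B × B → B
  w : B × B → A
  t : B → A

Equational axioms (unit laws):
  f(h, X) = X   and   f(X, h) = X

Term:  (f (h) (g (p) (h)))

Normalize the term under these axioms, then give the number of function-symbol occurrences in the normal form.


size = 3

1. (f (h) (g (p) (h)))  →  (g (p) (h))
normal form: (g (p) (h))


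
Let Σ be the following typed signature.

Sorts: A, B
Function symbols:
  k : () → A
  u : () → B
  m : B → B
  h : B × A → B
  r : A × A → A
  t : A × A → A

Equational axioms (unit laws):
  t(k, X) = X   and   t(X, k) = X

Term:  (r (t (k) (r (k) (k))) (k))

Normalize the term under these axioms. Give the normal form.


1. (r (t (k) (r (k) (k))) (k))  →  (r (r (k) (k)) (k))

normal form = (r (r (k) (k)) (k))


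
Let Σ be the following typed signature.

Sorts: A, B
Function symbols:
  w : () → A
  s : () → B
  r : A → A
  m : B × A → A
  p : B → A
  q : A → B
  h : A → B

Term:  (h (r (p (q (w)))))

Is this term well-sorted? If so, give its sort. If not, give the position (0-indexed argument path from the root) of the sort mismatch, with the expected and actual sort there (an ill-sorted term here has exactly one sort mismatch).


well-sorted; sort = B

        (w) : A
      (q (w)) : B
    (p (q (w))) : A
  (r (p (q (w)))) : A
(h (r (p (q (w))))) : B


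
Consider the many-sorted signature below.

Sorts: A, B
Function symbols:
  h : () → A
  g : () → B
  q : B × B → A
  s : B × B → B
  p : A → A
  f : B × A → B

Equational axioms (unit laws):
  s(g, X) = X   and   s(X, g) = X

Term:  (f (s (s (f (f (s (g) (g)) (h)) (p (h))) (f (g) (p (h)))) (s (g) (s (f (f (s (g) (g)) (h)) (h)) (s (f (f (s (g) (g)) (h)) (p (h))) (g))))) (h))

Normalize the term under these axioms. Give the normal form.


normal form = (f (s (s (f (f (g) (h)) (p (h))) (f (g) (p (h)))) (s (f (f (g) (h)) (h)) (f (f (g) (h)) (p (h))))) (h))

1. (f (s (s (f (f (s (g) (g)) (h)) (p (h))) (f (g) (p (h)))) (s (g) (s (f (f (s (g) (g)) (h)) (h)) (s (f (f (s (g) (g)) (h)) (p (h))) (g))))) (h))  →  (f (s (s (f (f (g) (h)) (p (h))) (f (g) (p (h)))) (s (g) (s (f (f (s (g) (g)) (h)) (h)) (s (f (f (s (g) (g)) (h)) (p (h))) (g))))) (h))
2. (f (s (s (f (f (g) (h)) (p (h))) (f (g) (p (h)))) (s (g) (s (f (f (s (g) (g)) (h)) (h)) (s (f (f (s (g) (g)) (h)) (p (h))) (g))))) (h))  →  (f (s (s (f (f (g) (h)) (p (h))) (f (g) (p (h)))) (s (f (f (s (g) (g)) (h)) (h)) (s (f (f (s (g) (g)) (h)) (p (h))) (g)))) (h))
3. (f (s (s (f (f (g) (h)) (p (h))) (f (g) (p (h)))) (s (f (f (s (g) (g)) (h)) (h)) (s (f (f (s (g) (g)) (h)) (p (h))) (g)))) (h))  →  (f (s (s (f (f (g) (h)) (p (h))) (f (g) (p (h)))) (s (f (f (g) (h)) (h)) (s (f (f (s (g) (g)) (h)) (p (h))) (g)))) (h))
4. (f (s (s (f (f (g) (h)) (p (h))) (f (g) (p (h)))) (s (f (f (g) (h)) (h)) (s (f (f (s (g) (g)) (h)) (p (h))) (g)))) (h))  →  (f (s (s (f (f (g) (h)) (p (h))) (f (g) (p (h)))) (s (f (f (g) (h)) (h)) (f (f (s (g) (g)) (h)) (p (h))))) (h))
5. (f (s (s (f (f (g) (h)) (p (h))) (f (g) (p (h)))) (s (f (f (g) (h)) (h)) (f (f (s (g) (g)) (h)) (p (h))))) (h))  →  (f (s (s (f (f (g) (h)) (p (h))) (f (g) (p (h)))) (s (f (f (g) (h)) (h)) (f (f (g) (h)) (p (h))))) (h))


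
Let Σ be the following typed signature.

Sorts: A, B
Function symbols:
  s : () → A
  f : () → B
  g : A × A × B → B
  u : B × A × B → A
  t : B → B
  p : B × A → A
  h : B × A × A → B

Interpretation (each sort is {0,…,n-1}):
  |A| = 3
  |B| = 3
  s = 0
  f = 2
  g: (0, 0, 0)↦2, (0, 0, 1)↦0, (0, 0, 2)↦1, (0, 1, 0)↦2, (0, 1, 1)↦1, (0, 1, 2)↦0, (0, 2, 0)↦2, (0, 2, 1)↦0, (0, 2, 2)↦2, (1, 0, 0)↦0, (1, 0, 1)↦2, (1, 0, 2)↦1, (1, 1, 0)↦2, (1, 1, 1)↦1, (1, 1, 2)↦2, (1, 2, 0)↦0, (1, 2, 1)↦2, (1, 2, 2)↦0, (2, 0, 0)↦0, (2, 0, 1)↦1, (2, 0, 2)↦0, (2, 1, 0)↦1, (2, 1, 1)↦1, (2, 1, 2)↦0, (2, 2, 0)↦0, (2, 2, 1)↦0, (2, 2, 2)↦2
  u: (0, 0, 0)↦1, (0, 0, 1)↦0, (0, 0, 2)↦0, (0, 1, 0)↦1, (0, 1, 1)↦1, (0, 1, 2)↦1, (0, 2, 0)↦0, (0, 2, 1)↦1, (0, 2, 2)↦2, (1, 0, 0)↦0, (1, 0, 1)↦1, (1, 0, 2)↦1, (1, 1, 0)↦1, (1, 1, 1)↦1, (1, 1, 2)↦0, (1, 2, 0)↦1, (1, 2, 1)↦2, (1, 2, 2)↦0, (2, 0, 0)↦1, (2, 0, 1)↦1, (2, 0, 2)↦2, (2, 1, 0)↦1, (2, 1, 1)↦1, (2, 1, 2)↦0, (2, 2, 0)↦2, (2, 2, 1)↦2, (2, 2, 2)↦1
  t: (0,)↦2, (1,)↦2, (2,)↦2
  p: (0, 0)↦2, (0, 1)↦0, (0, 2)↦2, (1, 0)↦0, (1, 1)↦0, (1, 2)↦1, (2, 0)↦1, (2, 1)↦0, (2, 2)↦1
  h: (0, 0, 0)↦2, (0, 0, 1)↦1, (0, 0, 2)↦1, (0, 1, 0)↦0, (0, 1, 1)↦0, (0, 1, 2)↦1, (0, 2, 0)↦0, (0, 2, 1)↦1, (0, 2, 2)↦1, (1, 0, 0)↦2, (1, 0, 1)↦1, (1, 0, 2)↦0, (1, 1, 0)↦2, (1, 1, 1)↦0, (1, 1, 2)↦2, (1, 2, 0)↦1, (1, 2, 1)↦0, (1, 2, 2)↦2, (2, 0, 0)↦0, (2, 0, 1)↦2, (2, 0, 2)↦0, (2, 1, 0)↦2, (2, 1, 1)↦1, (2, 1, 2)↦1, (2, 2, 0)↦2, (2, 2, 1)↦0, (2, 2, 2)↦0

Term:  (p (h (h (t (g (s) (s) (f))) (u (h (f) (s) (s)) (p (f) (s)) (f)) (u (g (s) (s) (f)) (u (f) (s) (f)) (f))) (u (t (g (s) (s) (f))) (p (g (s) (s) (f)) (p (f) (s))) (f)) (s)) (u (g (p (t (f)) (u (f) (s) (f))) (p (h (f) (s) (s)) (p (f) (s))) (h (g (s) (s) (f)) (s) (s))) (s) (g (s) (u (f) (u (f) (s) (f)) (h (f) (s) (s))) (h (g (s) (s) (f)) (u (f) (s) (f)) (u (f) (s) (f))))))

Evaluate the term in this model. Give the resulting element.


value = 0

  s = 0
  s = 0
  f = 2
  (g (s) (s) (f)) = g(0, 0, 2) = 1
  (t (g (s) (s) (f))) = t(1,) = 2
  f = 2
  s = 0
  s = 0
  (h (f) (s) (s)) = h(2, 0, 0) = 0
  f = 2
  s = 0
  (p (f) (s)) = p(2, 0) = 1
  f = 2
  (u (h (f) (s) (s)) (p (f) (s)) (f)) = u(0, 1, 2) = 1
  s = 0
  s = 0
  f = 2
  (g (s) (s) (f)) = g(0, 0, 2) = 1
  f = 2
  s = 0
  f = 2
  (u (f) (s) (f)) = u(2, 0, 2) = 2
  f = 2
  (u (g (s) (s) (f)) (u (f) (s) (f)) (f)) = u(1, 2, 2) = 0
  (h (t (g (s) (s) (f))) (u (h (f) (s) (s)) (p (f) (s)) (f)) (u (g (s) (s) (f)) (u (f) (s) (f)) (f))) = h(2, 1, 0) = 2
  s = 0
  s = 0
  f = 2
  (g (s) (s) (f)) = g(0, 0, 2) = 1
  (t (g (s) (s) (f))) = t(1,) = 2
  s = 0
  s = 0
  f = 2
  (g (s) (s) (f)) = g(0, 0, 2) = 1
  f = 2
  s = 0
  (p (f) (s)) = p(2, 0) = 1
  (p (g (s) (s) (f)) (p (f) (s))) = p(1, 1) = 0
  f = 2
  (u (t (g (s) (s) (f))) (p (g (s) (s) (f)) (p (f) (s))) (f)) = u(2, 0, 2) = 2
  s = 0
  (h (h (t (g (s) (s) (f))) (u (h (f) (s) (s)) (p (f) (s)) (f)) (u (g (s) (s) (f)) (u (f) (s) (f)) (f))) (u (t (g (s) (s) (f))) (p (g (s) (s) (f)) (p (f) (s))) (f)) (s)) = h(2, 2, 0) = 2
  f = 2
  (t (f)) = t(2,) = 2
  f = 2
  s = 0
  f = 2
  (u (f) (s) (f)) = u(2, 0, 2) = 2
  (p (t (f)) (u (f) (s) (f))) = p(2, 2) = 1
  f = 2
  s = 0
  s = 0
  (h (f) (s) (s)) = h(2, 0, 0) = 0
  f = 2
  s = 0
  (p (f) (s)) = p(2, 0) = 1
  (p (h (f) (s) (s)) (p (f) (s))) = p(0, 1) = 0
  s = 0
  s = 0
  f = 2
  (g (s) (s) (f)) = g(0, 0, 2) = 1
  s = 0
  s = 0
  (h (g (s) (s) (f)) (s) (s)) = h(1, 0, 0) = 2
  (g (p (t (f)) (u (f) (s) (f))) (p (h (f) (s) (s)) (p (f) (s))) (h (g (s) (s) (f)) (s) (s))) = g(1, 0, 2) = 1
  s = 0
  s = 0
  f = 2
  f = 2
  s = 0
  f = 2
  (u (f) (s) (f)) = u(2, 0, 2) = 2
  f = 2
  s = 0
  s = 0
  (h (f) (s) (s)) = h(2, 0, 0) = 0
  (u (f) (u (f) (s) (f)) (h (f) (s) (s))) = u(2, 2, 0) = 2
  s = 0
  s = 0
  f = 2
  (g (s) (s) (f)) = g(0, 0, 2) = 1
  f = 2
  s = 0
  f = 2
  (u (f) (s) (f)) = u(2, 0, 2) = 2
  f = 2
  s = 0
  f = 2
  (u (f) (s) (f)) = u(2, 0, 2) = 2
  (h (g (s) (s) (f)) (u (f) (s) (f)) (u (f) (s) (f))) = h(1, 2, 2) = 2
  (g (s) (u (f) (u (f) (s) (f)) (h (f) (s) (s))) (h (g (s) (s) (f)) (u (f) (s) (f)) (u (f) (s) (f)))) = g(0, 2, 2) = 2
  (u (g (p (t (f)) (u (f) (s) (f))) (p (h (f) (s) (s)) (p (f) (s))) (h (g (s) (s) (f)) (s) (s))) (s) (g (s) (u (f) (u (f) (s) (f)) (h (f) (s) (s))) (h (g (s) (s) (f)) (u (f) (s) (f)) (u (f) (s) (f))))) = u(1, 0, 2) = 1
  (p (h (h (t (g (s) (s) (f))) (u (h (f) (s) (s)) (p (f) (s)) (f)) (u (g (s) (s) (f)) (u (f) (s) (f)) (f))) (u (t (g (s) (s) (f))) (p (g (s) (s) (f)) (p (f) (s))) (f)) (s)) (u (g (p (t (f)) (u (f) (s) (f))) (p (h (f) (s) (s)) (p (f) (s))) (h (g (s) (s) (f)) (s) (s))) (s) (g (s) (u (f) (u (f) (s) (f)) (h (f) (s) (s))) (h (g (s) (s) (f)) (u (f) (s) (f)) (u (f) (s) (f)))))) = p(2, 1) = 0


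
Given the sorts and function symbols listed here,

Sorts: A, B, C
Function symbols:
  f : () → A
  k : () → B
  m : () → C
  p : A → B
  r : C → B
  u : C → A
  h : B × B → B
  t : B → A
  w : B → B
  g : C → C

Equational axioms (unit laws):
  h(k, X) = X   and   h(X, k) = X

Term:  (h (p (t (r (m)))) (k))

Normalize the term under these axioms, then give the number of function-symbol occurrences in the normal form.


1. (h (p (t (r (m)))) (k))  →  (p (t (r (m))))
normal form: (p (t (r (m))))

size = 4


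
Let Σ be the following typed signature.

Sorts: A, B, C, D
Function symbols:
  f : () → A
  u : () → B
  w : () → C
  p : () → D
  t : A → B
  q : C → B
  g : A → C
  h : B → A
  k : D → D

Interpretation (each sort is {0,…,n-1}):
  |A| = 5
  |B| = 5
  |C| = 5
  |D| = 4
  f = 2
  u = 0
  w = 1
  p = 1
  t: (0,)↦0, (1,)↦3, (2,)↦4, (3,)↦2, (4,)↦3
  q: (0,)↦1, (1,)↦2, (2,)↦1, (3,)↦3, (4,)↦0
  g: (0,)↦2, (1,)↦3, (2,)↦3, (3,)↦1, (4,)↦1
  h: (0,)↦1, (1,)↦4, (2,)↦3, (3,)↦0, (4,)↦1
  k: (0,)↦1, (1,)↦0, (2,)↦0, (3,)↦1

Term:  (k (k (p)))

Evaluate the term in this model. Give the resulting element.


value = 1

  p = 1
  (k (p)) = k(1,) = 0
  (k (k (p))) = k(0,) = 1


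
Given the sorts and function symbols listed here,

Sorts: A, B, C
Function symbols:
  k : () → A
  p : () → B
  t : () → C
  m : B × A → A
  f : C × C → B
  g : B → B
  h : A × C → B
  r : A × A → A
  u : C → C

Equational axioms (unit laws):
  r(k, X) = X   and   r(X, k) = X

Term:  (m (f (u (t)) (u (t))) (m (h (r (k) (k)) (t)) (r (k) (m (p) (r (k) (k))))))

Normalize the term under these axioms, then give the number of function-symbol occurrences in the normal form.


1. (m (f (u (t)) (u (t))) (m (h (r (k) (k)) (t)) (r (k) (m (p) (r (k) (k))))))  →  (m (f (u (t)) (u (t))) (m (h (k) (t)) (r (k) (m (p) (r (k) (k))))))
2. (m (f (u (t)) (u (t))) (m (h (k) (t)) (r (k) (m (p) (r (k) (k))))))  →  (m (f (u (t)) (u (t))) (m (h (k) (t)) (m (p) (r (k) (k)))))
3. (m (f (u (t)) (u (t))) (m (h (k) (t)) (m (p) (r (k) (k)))))  →  (m (f (u (t)) (u (t))) (m (h (k) (t)) (m (p) (k))))
normal form: (m (f (u (t)) (u (t))) (m (h (k) (t)) (m (p) (k))))

size = 13


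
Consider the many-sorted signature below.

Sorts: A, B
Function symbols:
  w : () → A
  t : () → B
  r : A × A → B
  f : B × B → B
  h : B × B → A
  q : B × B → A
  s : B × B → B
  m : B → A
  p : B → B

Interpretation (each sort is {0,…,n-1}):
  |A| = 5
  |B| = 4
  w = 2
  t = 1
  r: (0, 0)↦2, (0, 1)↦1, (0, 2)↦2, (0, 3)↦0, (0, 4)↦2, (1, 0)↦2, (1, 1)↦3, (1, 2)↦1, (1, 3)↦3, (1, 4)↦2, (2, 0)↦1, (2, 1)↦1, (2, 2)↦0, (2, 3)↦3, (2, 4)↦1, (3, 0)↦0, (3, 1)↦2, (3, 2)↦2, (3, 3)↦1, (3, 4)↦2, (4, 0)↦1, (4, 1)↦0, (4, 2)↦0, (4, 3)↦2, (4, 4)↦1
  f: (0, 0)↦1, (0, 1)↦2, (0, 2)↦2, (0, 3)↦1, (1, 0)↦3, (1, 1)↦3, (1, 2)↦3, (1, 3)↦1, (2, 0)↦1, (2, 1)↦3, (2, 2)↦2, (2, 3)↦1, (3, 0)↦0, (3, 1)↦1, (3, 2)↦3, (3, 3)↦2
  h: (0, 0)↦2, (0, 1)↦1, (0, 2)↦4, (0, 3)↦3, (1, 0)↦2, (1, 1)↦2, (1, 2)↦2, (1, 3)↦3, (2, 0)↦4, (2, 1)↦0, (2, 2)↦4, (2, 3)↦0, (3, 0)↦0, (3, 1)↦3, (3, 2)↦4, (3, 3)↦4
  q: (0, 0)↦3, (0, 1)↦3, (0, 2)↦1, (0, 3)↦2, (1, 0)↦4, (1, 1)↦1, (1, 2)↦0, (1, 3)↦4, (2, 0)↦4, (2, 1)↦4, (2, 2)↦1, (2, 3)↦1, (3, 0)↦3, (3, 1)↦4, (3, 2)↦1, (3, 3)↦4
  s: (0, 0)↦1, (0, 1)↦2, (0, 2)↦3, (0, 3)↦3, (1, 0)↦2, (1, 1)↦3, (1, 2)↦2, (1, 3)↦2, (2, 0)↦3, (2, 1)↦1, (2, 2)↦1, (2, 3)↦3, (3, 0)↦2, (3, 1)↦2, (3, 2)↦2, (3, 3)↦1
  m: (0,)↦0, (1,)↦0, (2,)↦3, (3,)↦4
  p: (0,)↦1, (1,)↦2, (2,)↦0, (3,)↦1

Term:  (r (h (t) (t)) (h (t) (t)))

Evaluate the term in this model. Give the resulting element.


  t = 1
  t = 1
  (h (t) (t)) = h(1, 1) = 2
  t = 1
  t = 1
  (h (t) (t)) = h(1, 1) = 2
  (r (h (t) (t)) (h (t) (t))) = r(2, 2) = 0

value = 0
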